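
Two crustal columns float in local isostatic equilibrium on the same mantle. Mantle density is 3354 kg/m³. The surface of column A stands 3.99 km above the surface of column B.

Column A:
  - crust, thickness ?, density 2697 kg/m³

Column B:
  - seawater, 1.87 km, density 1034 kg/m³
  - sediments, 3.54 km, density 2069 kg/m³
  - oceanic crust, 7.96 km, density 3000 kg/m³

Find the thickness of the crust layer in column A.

38.2 km

Take the compensation level at the base of the deeper column (depth z_c below the surface of column A) and equate Σ ρ_i t_i down to z_c; mantle fills any gap and the z_c terms cancel.
Column A: x×2697 + (z_c − 0 − x)×3354
Column B: 3.99×0 + 1.87×1034 + 3.54×2069 + 7.96×3000 + (z_c − 3.99 − 13.37)×3354
The z_c×3354 term appears on both sides and cancels. Collect the known terms of each column as K = Σ(ρt)_known − 3354 × (depth of known layers): K_A = 0 − 3354×0 = 0; K_B = 33137.84 − 3354×(3.99 + 13.37) = −25087.6.
Balance: K_A − x×(3354 − 2697) = K_B, so x = (K_A − K_B)/(3354 − 2697) = 25087.6/657 = 38.2 km.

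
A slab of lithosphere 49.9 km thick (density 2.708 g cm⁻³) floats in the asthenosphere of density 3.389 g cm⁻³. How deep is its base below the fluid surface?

39.9 km

Draft d = t ρ_obj/ρ_fluid = 49.9 km × 2.708/3.389 = 39.9 km.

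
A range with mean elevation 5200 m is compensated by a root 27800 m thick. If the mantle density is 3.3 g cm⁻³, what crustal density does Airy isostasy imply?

2.78 g cm⁻³

ρ_c h = (ρ_m − ρ_c) r → ρ_c (h + r) = ρ_m r → ρ_c = ρ_m r / (h + r).
ρ_c = 3.3 × 27800 m / (5200 m + 27800 m) = 2.78 g cm⁻³.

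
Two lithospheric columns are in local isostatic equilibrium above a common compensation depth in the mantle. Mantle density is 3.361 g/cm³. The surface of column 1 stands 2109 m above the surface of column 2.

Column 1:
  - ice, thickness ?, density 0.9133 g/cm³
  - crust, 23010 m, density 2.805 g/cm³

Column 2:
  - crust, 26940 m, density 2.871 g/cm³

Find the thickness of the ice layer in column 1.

3060 m

Take the compensation level at the base of the deeper column (depth z_c below the surface of column 1) and equate Σ ρ_i t_i down to z_c; mantle fills any gap and the z_c terms cancel.
Column 1: x×0.9133 + 23010×2.805 + (z_c − 23010 − x)×3.361
Column 2: 2109×0 + 26940×2.871 + (z_c − 2109 − 26940)×3.361
The z_c×3.361 term appears on both sides and cancels. Collect the known terms of each column as K = Σ(ρt)_known − 3.361 × (depth of known layers): K_1 = 64543.05 − 3.361×23010 = −12793.56; K_2 = 77344.74 − 3.361×(2109 + 26940) = −20288.949.
Balance: K_1 − x×(3.361 − 0.9133) = K_2, so x = (K_1 − K_2)/(3.361 − 0.9133) = 7495.39/2.4477 = 3060 m.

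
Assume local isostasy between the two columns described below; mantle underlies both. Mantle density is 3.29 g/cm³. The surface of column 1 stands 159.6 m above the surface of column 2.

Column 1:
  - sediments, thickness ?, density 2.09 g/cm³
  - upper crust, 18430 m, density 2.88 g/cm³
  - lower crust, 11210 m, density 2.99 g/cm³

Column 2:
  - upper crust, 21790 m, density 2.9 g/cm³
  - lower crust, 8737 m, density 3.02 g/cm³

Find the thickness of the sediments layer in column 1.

Take the compensation level at the base of the deeper column (depth z_c below the surface of column 1) and equate Σ ρ_i t_i down to z_c; mantle fills any gap and the z_c terms cancel.
Column 1: x×2.09 + 18430×2.88 + 11210×2.99 + (z_c − 29640 − x)×3.29
Column 2: 159.6×0 + 21790×2.9 + 8737×3.02 + (z_c − 159.6 − 30527)×3.29
The z_c×3.29 term appears on both sides and cancels. Collect the known terms of each column as K = Σ(ρt)_known − 3.29 × (depth of known layers): K_1 = 86596.3 − 3.29×29640 = −10919.3; K_2 = 89576.74 − 3.29×(159.6 + 30527) = −11382.174.
Balance: K_1 − x×(3.29 − 2.09) = K_2, so x = (K_1 − K_2)/(3.29 − 2.09) = 462.874/1.2 = 386 m.

386 m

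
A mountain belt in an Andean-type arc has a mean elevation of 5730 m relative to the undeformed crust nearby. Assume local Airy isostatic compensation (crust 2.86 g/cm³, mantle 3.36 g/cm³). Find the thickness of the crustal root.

Isostatic balance requires: the weight of the topography is balanced by the buoyancy of the root, ρ_c h = (ρ_m − ρ_c) r.
r = h · ρ_c / (ρ_m − ρ_c) = 5730 m × 2.86 / (3.36 − 2.86) = 32800 m.

32800 m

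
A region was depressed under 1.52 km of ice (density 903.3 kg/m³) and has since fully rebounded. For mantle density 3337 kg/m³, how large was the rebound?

0.411 km

Removing the load lets mantle flow back in; uplift u satisfies ρ_ice t = ρ_m u.
u = t ρ_ice/ρ_m = 1.52 km × 903.3/3337 = 0.411 km.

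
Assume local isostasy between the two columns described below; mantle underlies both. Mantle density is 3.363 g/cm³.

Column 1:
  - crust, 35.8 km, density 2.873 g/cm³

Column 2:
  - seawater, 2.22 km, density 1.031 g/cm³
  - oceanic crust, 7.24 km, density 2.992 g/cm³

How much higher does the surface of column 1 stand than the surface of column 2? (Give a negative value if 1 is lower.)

2.88 km

For any compensation level in the mantle, the mantle terms cancel and isostasy reduces to e = (Σt_1 − Σt_2) − (Σ(ρt)_1 − Σ(ρt)_2) / ρ_m.
Σt_1 = 35.8 km; Σt_2 = 9.46 km; Σ(ρt)_1 = 102.8534; Σ(ρt)_2 = 23.9509 (in km·g/cm³).
e = (35.8 − 9.46) − (102.8534 − 23.9509) / 3.363 = 2.88 km.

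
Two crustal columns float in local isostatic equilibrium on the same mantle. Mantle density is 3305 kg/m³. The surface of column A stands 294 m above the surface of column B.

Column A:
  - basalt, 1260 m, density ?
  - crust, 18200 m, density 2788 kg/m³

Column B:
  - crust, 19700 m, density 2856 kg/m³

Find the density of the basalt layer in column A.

2980 kg/m³

Take the compensation level at the base of the deeper column (depth z_c below the surface of column A) and equate Σ ρ_i t_i down to z_c; mantle fills any gap and the z_c terms cancel.
Column A: 1260×ρ + 18200×2788 + (z_c − 19460)×3305
Column B: 294×0 + 19700×2856 + (z_c − 294 − 19700)×3305
The z_c×3305 term appears on both sides and cancels. Collect the known terms of each column as K = Σ(ρt)_known − 3305 × (depth of known layers): K_A = 50741600 − 3305×19460 = −13573700; K_B = 56263200 − 3305×(294 + 19700) = −9816970.
Balance: K_A + 1260×ρ = K_B, so ρ = (K_B − K_A)/1260 = 3756730/1260 = 2980 kg/m³.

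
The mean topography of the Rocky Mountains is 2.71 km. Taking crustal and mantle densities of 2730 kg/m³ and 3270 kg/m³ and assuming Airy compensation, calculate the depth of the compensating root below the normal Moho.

For local isostatic compensation: the weight of the topography is balanced by the buoyancy of the root, ρ_c h = (ρ_m − ρ_c) r.
r = h · ρ_c / (ρ_m − ρ_c) = 2.71 km × 2730 / (3270 − 2730) = 13.7 km.

13.7 km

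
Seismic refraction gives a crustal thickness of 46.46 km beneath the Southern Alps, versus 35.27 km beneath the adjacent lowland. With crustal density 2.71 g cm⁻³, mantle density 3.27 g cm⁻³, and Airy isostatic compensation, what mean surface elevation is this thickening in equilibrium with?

1.92 km

Excess crust Δ = 46.46 km − 35.27 km = 11.19 km, split between elevation h and root r with h + r = Δ.
Airy balance ρ_c h = (ρ_m − ρ_c) r gives r = h ρ_c/(ρ_m − ρ_c), so h (1 + ρ_c/(ρ_m − ρ_c)) = Δ, i.e. h = Δ (ρ_m − ρ_c)/ρ_m.
h = 11.19 km × 0.56/3.27 = 1.92 km.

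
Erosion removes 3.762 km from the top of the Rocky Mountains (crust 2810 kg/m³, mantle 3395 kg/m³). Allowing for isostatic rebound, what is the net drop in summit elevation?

Rebound u = e ρ_c/ρ_m = 3.762 km × 2810/3395 = 3.114 km.
Net surface drop = e − u = 3.762 km − 3.114 km = e (ρ_m − ρ_c)/ρ_m = 0.648 km.

0.648 km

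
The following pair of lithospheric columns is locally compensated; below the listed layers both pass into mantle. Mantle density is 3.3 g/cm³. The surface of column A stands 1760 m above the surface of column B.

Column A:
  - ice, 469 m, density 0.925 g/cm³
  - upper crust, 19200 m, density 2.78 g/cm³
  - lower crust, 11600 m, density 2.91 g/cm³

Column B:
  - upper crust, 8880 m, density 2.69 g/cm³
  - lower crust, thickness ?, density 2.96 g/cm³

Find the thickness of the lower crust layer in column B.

12900 m

Take the compensation level at the base of the deeper column (depth z_c below the surface of column A) and equate Σ ρ_i t_i down to z_c; mantle fills any gap and the z_c terms cancel.
Column A: 469×0.925 + 19200×2.78 + 11600×2.91 + (z_c − 31269)×3.3
Column B: 1760×0 + 8880×2.69 + x×2.96 + (z_c − 1760 − 8880 − x)×3.3
The z_c×3.3 term appears on both sides and cancels. Collect the known terms of each column as K = Σ(ρt)_known − 3.3 × (depth of known layers): K_A = 87565.825 − 3.3×31269 = −15621.875; K_B = 23887.2 − 3.3×(1760 + 8880) = −11224.8.
Balance: K_A = K_B − x×(3.3 − 2.96), so x = (K_B − K_A)/(3.3 − 2.96) = 4397.07/0.34 = 12900 m.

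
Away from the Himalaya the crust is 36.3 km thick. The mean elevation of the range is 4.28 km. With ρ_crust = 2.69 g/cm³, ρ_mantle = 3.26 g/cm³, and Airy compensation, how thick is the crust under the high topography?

Root depth r = h ρ_c / (ρ_m − ρ_c) = 4.28 km × 2.69 / 0.57 = 20.2 km.
Total thickness = T + h + r = 36.3 km + 4.28 km + 20.2 km = 60.8 km.

60.8 km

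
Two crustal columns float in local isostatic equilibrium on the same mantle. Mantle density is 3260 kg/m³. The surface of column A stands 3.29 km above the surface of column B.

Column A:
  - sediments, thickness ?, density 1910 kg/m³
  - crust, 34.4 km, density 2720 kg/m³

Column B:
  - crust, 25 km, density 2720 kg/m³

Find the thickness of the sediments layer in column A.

Take the compensation level at the base of the deeper column (depth z_c below the surface of column A) and equate Σ ρ_i t_i down to z_c; mantle fills any gap and the z_c terms cancel.
Column A: x×1910 + 34.4×2720 + (z_c − 34.4 − x)×3260
Column B: 3.29×0 + 25×2720 + (z_c − 3.29 − 25)×3260
The z_c×3260 term appears on both sides and cancels. Collect the known terms of each column as K = Σ(ρt)_known − 3260 × (depth of known layers): K_A = 93568 − 3260×34.4 = −18576; K_B = 68000 − 3260×(3.29 + 25) = −24225.4.
Balance: K_A − x×(3260 − 1910) = K_B, so x = (K_A − K_B)/(3260 − 1910) = 5649.4/1350 = 4.18 km.

4.18 km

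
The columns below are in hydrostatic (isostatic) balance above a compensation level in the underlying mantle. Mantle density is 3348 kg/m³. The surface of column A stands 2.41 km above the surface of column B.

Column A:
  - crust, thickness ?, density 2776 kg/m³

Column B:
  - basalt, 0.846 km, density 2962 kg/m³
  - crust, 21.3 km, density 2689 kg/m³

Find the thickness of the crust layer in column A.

Take the compensation level at the base of the deeper column (depth z_c below the surface of column A) and equate Σ ρ_i t_i down to z_c; mantle fills any gap and the z_c terms cancel.
Column A: x×2776 + (z_c − 0 − x)×3348
Column B: 2.41×0 + 0.846×2962 + 21.3×2689 + (z_c − 2.41 − 22.146)×3348
The z_c×3348 term appears on both sides and cancels. Collect the known terms of each column as K = Σ(ρt)_known − 3348 × (depth of known layers): K_A = 0 − 3348×0 = 0; K_B = 59781.552 − 3348×(2.41 + 22.146) = −22431.936.
Balance: K_A − x×(3348 − 2776) = K_B, so x = (K_A − K_B)/(3348 − 2776) = 22431.9/572 = 39.2 km.

39.2 km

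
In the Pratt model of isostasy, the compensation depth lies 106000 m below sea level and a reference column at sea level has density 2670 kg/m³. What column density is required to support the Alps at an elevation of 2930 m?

2600 kg/m³

Pratt balance: ρ_ref D = ρ (D + h).
ρ = ρ_ref D/(D + h) = 2670 × 106000 m/(106000 m + 2930 m) = 2600 kg/m³.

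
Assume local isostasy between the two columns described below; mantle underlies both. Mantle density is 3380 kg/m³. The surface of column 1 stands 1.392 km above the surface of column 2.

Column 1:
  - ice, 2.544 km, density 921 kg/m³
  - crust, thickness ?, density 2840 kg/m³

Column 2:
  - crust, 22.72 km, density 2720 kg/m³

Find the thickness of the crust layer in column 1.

24.9 km

Take the compensation level at the base of the deeper column (depth z_c below the surface of column 1) and equate Σ ρ_i t_i down to z_c; mantle fills any gap and the z_c terms cancel.
Column 1: 2.544×921 + x×2840 + (z_c − 2.544 − x)×3380
Column 2: 1.392×0 + 22.72×2720 + (z_c − 1.392 − 22.72)×3380
The z_c×3380 term appears on both sides and cancels. Collect the known terms of each column as K = Σ(ρt)_known − 3380 × (depth of known layers): K_1 = 2343.024 − 3380×2.544 = −6255.696; K_2 = 61798.4 − 3380×(1.392 + 22.72) = −19700.16.
Balance: K_1 − x×(3380 − 2840) = K_2, so x = (K_1 − K_2)/(3380 − 2840) = 13444.5/540 = 24.9 km.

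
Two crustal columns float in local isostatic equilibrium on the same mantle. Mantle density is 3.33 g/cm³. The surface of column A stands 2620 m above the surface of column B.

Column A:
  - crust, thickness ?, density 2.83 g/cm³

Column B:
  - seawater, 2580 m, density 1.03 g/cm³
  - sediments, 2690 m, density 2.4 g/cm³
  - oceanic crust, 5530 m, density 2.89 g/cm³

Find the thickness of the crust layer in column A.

39200 m

Take the compensation level at the base of the deeper column (depth z_c below the surface of column A) and equate Σ ρ_i t_i down to z_c; mantle fills any gap and the z_c terms cancel.
Column A: x×2.83 + (z_c − 0 − x)×3.33
Column B: 2620×0 + 2580×1.03 + 2690×2.4 + 5530×2.89 + (z_c − 2620 − 10800)×3.33
The z_c×3.33 term appears on both sides and cancels. Collect the known terms of each column as K = Σ(ρt)_known − 3.33 × (depth of known layers): K_A = 0 − 3.33×0 = 0; K_B = 25095.1 − 3.33×(2620 + 10800) = −19593.5.
Balance: K_A − x×(3.33 − 2.83) = K_B, so x = (K_A − K_B)/(3.33 − 2.83) = 19593.5/0.5 = 39200 m.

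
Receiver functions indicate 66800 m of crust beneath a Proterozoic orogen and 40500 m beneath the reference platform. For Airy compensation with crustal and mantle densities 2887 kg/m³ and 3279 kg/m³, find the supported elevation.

3140 m

Excess crust Δ = 66800 m − 40500 m = 26300 m, split between elevation h and root r with h + r = Δ.
Airy balance ρ_c h = (ρ_m − ρ_c) r gives r = h ρ_c/(ρ_m − ρ_c), so h (1 + ρ_c/(ρ_m − ρ_c)) = Δ, i.e. h = Δ (ρ_m − ρ_c)/ρ_m.
h = 26300 m × 392/3279 = 3140 m.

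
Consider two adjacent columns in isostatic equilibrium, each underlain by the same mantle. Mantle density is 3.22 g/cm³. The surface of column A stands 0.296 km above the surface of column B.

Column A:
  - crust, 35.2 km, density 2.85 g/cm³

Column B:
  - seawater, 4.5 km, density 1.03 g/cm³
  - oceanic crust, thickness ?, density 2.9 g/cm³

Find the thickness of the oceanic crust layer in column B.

6.92 km

Take the compensation level at the base of the deeper column (depth z_c below the surface of column A) and equate Σ ρ_i t_i down to z_c; mantle fills any gap and the z_c terms cancel.
Column A: 35.2×2.85 + (z_c − 35.2)×3.22
Column B: 0.296×0 + 4.5×1.03 + x×2.9 + (z_c − 0.296 − 4.5 − x)×3.22
The z_c×3.22 term appears on both sides and cancels. Collect the known terms of each column as K = Σ(ρt)_known − 3.22 × (depth of known layers): K_A = 100.32 − 3.22×35.2 = −13.024; K_B = 4.635 − 3.22×(0.296 + 4.5) = −10.80812.
Balance: K_A = K_B − x×(3.22 − 2.9), so x = (K_B − K_A)/(3.22 − 2.9) = 2.21588/0.32 = 6.92 km.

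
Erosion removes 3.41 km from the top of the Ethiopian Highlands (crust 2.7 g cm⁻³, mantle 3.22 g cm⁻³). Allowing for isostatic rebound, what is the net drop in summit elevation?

Rebound u = e ρ_c/ρ_m = 3.41 km × 2.7/3.22 = 2.859 km.
Net surface drop = e − u = 3.41 km − 2.859 km = e (ρ_m − ρ_c)/ρ_m = 0.551 km.

0.551 km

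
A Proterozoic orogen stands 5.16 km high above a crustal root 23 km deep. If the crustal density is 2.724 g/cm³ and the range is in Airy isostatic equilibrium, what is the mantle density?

Airy balance: ρ_c h = (ρ_m − ρ_c) r → ρ_m = ρ_c (1 + h/r).
ρ_m = 2.724 × (1 + 5.16 km/23 km) = 3.34 g/cm³.

3.34 g/cm³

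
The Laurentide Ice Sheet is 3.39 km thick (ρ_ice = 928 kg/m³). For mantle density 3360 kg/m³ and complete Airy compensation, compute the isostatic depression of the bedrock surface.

Equating mass per unit area of the two columns: the ice load ρ_ice t is balanced by mantle displaced below, ρ_m s.
s = t ρ_ice / ρ_m = 3.39 km × 928/3360 = 0.936 km.

0.936 km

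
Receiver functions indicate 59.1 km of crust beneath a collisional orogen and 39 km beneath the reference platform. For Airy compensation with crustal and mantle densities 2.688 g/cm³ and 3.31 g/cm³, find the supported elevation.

3.78 km

Excess crust Δ = 59.1 km − 39 km = 20.1 km, split between elevation h and root r with h + r = Δ.
Airy balance ρ_c h = (ρ_m − ρ_c) r gives r = h ρ_c/(ρ_m − ρ_c), so h (1 + ρ_c/(ρ_m − ρ_c)) = Δ, i.e. h = Δ (ρ_m − ρ_c)/ρ_m.
h = 20.1 km × 0.622/3.31 = 3.78 km.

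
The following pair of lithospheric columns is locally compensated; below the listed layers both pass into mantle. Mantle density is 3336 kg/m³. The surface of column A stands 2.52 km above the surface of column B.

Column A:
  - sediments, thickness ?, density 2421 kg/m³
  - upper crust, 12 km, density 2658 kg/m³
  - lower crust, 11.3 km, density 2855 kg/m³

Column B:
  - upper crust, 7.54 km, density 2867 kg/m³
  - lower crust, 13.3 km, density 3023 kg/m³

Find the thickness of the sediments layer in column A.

Take the compensation level at the base of the deeper column (depth z_c below the surface of column A) and equate Σ ρ_i t_i down to z_c; mantle fills any gap and the z_c terms cancel.
Column A: x×2421 + 12×2658 + 11.3×2855 + (z_c − 23.3 − x)×3336
Column B: 2.52×0 + 7.54×2867 + 13.3×3023 + (z_c − 2.52 − 20.84)×3336
The z_c×3336 term appears on both sides and cancels. Collect the known terms of each column as K = Σ(ρt)_known − 3336 × (depth of known layers): K_A = 64157.5 − 3336×23.3 = −13571.3; K_B = 61823.08 − 3336×(2.52 + 20.84) = −16105.88.
Balance: K_A − x×(3336 − 2421) = K_B, so x = (K_A − K_B)/(3336 − 2421) = 2534.58/915 = 2.77 km.

2.77 km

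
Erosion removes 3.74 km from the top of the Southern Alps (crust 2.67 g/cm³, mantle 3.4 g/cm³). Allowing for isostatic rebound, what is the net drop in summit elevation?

Rebound u = e ρ_c/ρ_m = 3.74 km × 2.67/3.4 = 2.937 km.
Net surface drop = e − u = 3.74 km − 2.937 km = e (ρ_m − ρ_c)/ρ_m = 0.803 km.

0.803 km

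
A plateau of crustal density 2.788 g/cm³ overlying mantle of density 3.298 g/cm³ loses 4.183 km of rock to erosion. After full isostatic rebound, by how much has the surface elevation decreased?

Rebound u = e ρ_c/ρ_m = 4.183 km × 2.788/3.298 = 3.536 km.
Net surface drop = e − u = 4.183 km − 3.536 km = e (ρ_m − ρ_c)/ρ_m = 0.647 km.

0.647 km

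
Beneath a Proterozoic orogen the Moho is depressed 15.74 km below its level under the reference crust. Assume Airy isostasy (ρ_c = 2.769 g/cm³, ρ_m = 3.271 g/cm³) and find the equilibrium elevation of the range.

For local isostatic compensation: ρ_c h = (ρ_m − ρ_c) r.
h = r (ρ_m − ρ_c) / ρ_c = 15.74 km × (3.271 − 2.769) / 2.769 = 2.85 km.

2.85 km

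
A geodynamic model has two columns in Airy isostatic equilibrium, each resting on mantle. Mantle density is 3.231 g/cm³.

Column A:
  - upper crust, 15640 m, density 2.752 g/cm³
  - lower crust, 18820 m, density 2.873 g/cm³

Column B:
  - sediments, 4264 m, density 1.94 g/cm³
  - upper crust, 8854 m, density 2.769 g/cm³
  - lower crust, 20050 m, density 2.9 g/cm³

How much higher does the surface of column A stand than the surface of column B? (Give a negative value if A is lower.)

−620 m

For any compensation level in the mantle, the mantle terms cancel and isostasy reduces to e = (Σt_A − Σt_B) − (Σ(ρt)_A − Σ(ρt)_B) / ρ_m.
Σt_A = 34460 m; Σt_B = 33168 m; Σ(ρt)_A = 97111.14; Σ(ρt)_B = 90933.886 (in m·g/cm³).
e = (34460 − 33168) − (97111.14 − 90933.886) / 3.231 = −620 m.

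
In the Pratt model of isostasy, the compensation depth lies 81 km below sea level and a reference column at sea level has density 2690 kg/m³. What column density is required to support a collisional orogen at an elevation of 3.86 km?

2570 kg/m³

Pratt balance: ρ_ref D = ρ (D + h).
ρ = ρ_ref D/(D + h) = 2690 × 81 km/(81 km + 3.86 km) = 2570 kg/m³.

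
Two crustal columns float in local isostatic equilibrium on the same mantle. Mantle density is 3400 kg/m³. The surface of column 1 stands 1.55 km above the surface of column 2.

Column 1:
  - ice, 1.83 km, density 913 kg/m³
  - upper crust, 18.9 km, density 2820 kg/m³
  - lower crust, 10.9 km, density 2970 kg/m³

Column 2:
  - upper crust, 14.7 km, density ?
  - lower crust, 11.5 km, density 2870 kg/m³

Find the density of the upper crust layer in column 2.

Take the compensation level at the base of the deeper column (depth z_c below the surface of column 1) and equate Σ ρ_i t_i down to z_c; mantle fills any gap and the z_c terms cancel.
Column 1: 1.83×913 + 18.9×2820 + 10.9×2970 + (z_c − 31.63)×3400
Column 2: 1.55×0 + 14.7×ρ + 11.5×2870 + (z_c − 1.55 − 26.2)×3400
The z_c×3400 term appears on both sides and cancels. Collect the known terms of each column as K = Σ(ρt)_known − 3400 × (depth of known layers): K_1 = 87341.79 − 3400×31.63 = −20200.21; K_2 = 33005 − 3400×(1.55 + 26.2) = −61345.
Balance: K_1 = K_2 + 14.7×ρ, so ρ = (K_1 − K_2)/14.7 = 41144.8/14.7 = 2800 kg/m³.

2800 kg/m³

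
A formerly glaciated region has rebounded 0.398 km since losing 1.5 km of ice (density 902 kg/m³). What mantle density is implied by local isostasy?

3400 kg/m³

ρ_m = ρ_ice t / u = 902 × 1.5 km/0.398 km = 3400 kg/m³.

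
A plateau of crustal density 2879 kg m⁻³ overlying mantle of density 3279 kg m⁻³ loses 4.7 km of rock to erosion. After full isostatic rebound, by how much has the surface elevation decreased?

Rebound u = e ρ_c/ρ_m = 4.7 km × 2879/3279 = 4.127 km.
Net surface drop = e − u = 4.7 km − 4.127 km = e (ρ_m − ρ_c)/ρ_m = 0.573 km.

0.573 km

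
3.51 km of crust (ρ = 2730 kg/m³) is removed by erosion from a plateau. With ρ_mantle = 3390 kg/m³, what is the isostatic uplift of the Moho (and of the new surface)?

Unloading: uplift u = e ρ_c/ρ_m = 3.51 km × 2730/3390 = 2.83 km.

2.83 km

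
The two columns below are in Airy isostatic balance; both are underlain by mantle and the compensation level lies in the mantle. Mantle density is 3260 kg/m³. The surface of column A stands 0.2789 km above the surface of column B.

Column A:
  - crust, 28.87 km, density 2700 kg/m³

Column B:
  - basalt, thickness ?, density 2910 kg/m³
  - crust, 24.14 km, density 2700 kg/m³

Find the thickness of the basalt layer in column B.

4.97 km

Take the compensation level at the base of the deeper column (depth z_c below the surface of column A) and equate Σ ρ_i t_i down to z_c; mantle fills any gap and the z_c terms cancel.
Column A: 28.87×2700 + (z_c − 28.87)×3260
Column B: 0.2789×0 + x×2910 + 24.14×2700 + (z_c − 0.2789 − 24.14 − x)×3260
The z_c×3260 term appears on both sides and cancels. Collect the known terms of each column as K = Σ(ρt)_known − 3260 × (depth of known layers): K_A = 77949 − 3260×28.87 = −16167.2; K_B = 65178 − 3260×(0.2789 + 24.14) = −14427.614.
Balance: K_A = K_B − x×(3260 − 2910), so x = (K_B − K_A)/(3260 − 2910) = 1739.59/350 = 4.97 km.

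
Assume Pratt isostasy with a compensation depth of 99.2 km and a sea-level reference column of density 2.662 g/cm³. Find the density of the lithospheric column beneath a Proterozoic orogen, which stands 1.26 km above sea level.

Pratt balance: ρ_ref D = ρ (D + h).
ρ = ρ_ref D/(D + h) = 2.662 × 99.2 km/(99.2 km + 1.26 km) = 2.63 g/cm³.

2.63 g/cm³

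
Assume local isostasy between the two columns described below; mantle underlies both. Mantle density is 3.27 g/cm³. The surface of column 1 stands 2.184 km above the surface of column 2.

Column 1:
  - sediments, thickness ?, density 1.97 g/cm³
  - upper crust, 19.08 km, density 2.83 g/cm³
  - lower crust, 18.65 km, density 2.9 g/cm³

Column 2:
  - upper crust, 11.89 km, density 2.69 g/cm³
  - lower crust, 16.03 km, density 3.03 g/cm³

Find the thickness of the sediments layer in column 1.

1.99 km

Take the compensation level at the base of the deeper column (depth z_c below the surface of column 1) and equate Σ ρ_i t_i down to z_c; mantle fills any gap and the z_c terms cancel.
Column 1: x×1.97 + 19.08×2.83 + 18.65×2.9 + (z_c − 37.73 − x)×3.27
Column 2: 2.184×0 + 11.89×2.69 + 16.03×3.03 + (z_c − 2.184 − 27.92)×3.27
The z_c×3.27 term appears on both sides and cancels. Collect the known terms of each column as K = Σ(ρt)_known − 3.27 × (depth of known layers): K_1 = 108.0814 − 3.27×37.73 = −15.2957; K_2 = 80.555 − 3.27×(2.184 + 27.92) = −17.88508.
Balance: K_1 − x×(3.27 − 1.97) = K_2, so x = (K_1 − K_2)/(3.27 − 1.97) = 2.58938/1.3 = 1.99 km.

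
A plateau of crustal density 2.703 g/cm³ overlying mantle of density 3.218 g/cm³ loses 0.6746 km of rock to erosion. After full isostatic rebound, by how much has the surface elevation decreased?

0.108 km

Rebound u = e ρ_c/ρ_m = 0.6746 km × 2.703/3.218 = 0.5666 km.
Net surface drop = e − u = 0.6746 km − 0.5666 km = e (ρ_m − ρ_c)/ρ_m = 0.108 km.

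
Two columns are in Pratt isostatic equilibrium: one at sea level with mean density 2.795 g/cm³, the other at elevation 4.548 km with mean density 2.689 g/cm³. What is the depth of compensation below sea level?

ρ_ref D = ρ (D + h) → D (ρ_ref − ρ) = ρ h.
D = ρ h/(ρ_ref − ρ) = 2.689 × 4.548 km/(2.795 − 2.689) = 115 km.

115 km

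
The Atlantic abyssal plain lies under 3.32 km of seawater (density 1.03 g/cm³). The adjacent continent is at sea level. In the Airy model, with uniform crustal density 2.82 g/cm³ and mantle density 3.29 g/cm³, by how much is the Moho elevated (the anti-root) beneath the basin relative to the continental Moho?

Balancing pressure at the compensation depth: replacing crust with seawater at the top is compensated by replacing crust with mantle at the base: d (ρ_c − ρ_w) = a (ρ_m − ρ_c).
a = d (ρ_c − ρ_w)/(ρ_m − ρ_c) = 3.32 km × 1.79/0.47 = 12.6 km.

12.6 km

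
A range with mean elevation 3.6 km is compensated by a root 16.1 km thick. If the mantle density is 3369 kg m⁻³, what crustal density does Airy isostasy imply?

ρ_c h = (ρ_m − ρ_c) r → ρ_c (h + r) = ρ_m r → ρ_c = ρ_m r / (h + r).
ρ_c = 3369 × 16.1 km / (3.6 km + 16.1 km) = 2750 kg m⁻³.

2750 kg m⁻³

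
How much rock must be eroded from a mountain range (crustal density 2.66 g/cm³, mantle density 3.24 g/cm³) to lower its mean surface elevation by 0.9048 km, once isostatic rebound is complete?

Net drop Δ = e − u = e − e ρ_c/ρ_m = e (ρ_m − ρ_c)/ρ_m.
e = Δ ρ_m/(ρ_m − ρ_c) = 0.9048 km × 3.24/0.58 = 5.05 km.

5.05 km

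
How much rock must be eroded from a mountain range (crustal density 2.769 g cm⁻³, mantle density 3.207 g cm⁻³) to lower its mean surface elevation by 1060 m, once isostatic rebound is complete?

7760 m

Net drop Δ = e − u = e − e ρ_c/ρ_m = e (ρ_m − ρ_c)/ρ_m.
e = Δ ρ_m/(ρ_m − ρ_c) = 1060 m × 3.207/0.438 = 7760 m.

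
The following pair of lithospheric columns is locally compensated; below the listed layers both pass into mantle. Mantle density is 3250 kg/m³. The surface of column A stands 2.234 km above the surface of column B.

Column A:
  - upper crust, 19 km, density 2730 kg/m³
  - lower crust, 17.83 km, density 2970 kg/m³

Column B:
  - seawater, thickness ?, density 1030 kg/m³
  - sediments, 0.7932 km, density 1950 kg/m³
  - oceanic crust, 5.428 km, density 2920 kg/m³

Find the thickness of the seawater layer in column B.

Take the compensation level at the base of the deeper column (depth z_c below the surface of column A) and equate Σ ρ_i t_i down to z_c; mantle fills any gap and the z_c terms cancel.
Column A: 19×2730 + 17.83×2970 + (z_c − 36.83)×3250
Column B: 2.234×0 + x×1030 + 0.7932×1950 + 5.428×2920 + (z_c − 2.234 − 6.2212 − x)×3250
The z_c×3250 term appears on both sides and cancels. Collect the known terms of each column as K = Σ(ρt)_known − 3250 × (depth of known layers): K_A = 104825.1 − 3250×36.83 = −14872.4; K_B = 17396.5 − 3250×(2.234 + 6.2212) = −10082.9.
Balance: K_A = K_B − x×(3250 − 1030), so x = (K_B − K_A)/(3250 − 1030) = 4789.5/2220 = 2.16 km.

2.16 km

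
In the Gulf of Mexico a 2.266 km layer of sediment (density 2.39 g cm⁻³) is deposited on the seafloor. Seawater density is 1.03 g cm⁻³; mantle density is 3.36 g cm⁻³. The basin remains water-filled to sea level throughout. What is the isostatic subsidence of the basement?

Submarine loading: the sediment displaces seawater, and the subsidence is in turn flooded, so s (ρ_m − ρ_w) = t (ρ_sed − ρ_w).
s = 2.266 km × (2.39 − 1.03) / (3.36 − 1.03) = 1.32 km.

1.32 km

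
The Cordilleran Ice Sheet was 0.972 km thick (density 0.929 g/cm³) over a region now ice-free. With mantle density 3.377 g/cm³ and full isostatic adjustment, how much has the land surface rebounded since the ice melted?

0.267 km

Removing the load lets mantle flow back in; uplift u satisfies ρ_ice t = ρ_m u.
u = t ρ_ice/ρ_m = 0.972 km × 0.929/3.377 = 0.267 km.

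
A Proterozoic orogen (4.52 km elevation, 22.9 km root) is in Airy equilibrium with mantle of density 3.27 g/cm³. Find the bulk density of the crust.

2.73 g/cm³

ρ_c h = (ρ_m − ρ_c) r → ρ_c (h + r) = ρ_m r → ρ_c = ρ_m r / (h + r).
ρ_c = 3.27 × 22.9 km / (4.52 km + 22.9 km) = 2.73 g/cm³.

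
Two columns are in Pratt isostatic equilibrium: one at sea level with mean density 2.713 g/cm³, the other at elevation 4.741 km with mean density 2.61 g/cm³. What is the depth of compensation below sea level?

120 km

ρ_ref D = ρ (D + h) → D (ρ_ref − ρ) = ρ h.
D = ρ h/(ρ_ref − ρ) = 2.61 × 4.741 km/(2.713 − 2.61) = 120 km.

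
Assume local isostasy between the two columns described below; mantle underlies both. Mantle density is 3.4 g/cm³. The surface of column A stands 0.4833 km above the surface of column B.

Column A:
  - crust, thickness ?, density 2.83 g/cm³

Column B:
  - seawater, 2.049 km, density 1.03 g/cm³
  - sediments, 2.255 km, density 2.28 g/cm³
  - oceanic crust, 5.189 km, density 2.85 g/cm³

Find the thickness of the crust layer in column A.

Take the compensation level at the base of the deeper column (depth z_c below the surface of column A) and equate Σ ρ_i t_i down to z_c; mantle fills any gap and the z_c terms cancel.
Column A: x×2.83 + (z_c − 0 − x)×3.4
Column B: 0.4833×0 + 2.049×1.03 + 2.255×2.28 + 5.189×2.85 + (z_c − 0.4833 − 9.493)×3.4
The z_c×3.4 term appears on both sides and cancels. Collect the known terms of each column as K = Σ(ρt)_known − 3.4 × (depth of known layers): K_A = 0 − 3.4×0 = 0; K_B = 22.04052 − 3.4×(0.4833 + 9.493) = −11.8789.
Balance: K_A − x×(3.4 − 2.83) = K_B, so x = (K_A − K_B)/(3.4 − 2.83) = 11.8789/0.57 = 20.8 km.

20.8 km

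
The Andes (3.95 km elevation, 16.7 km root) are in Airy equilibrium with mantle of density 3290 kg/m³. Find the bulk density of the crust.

ρ_c h = (ρ_m − ρ_c) r → ρ_c (h + r) = ρ_m r → ρ_c = ρ_m r / (h + r).
ρ_c = 3290 × 16.7 km / (3.95 km + 16.7 km) = 2660 kg/m³.

2660 kg/m³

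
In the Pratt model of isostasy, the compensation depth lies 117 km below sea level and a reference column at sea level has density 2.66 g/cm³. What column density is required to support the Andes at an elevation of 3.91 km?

Pratt balance: ρ_ref D = ρ (D + h).
ρ = ρ_ref D/(D + h) = 2.66 × 117 km/(117 km + 3.91 km) = 2.57 g/cm³.

2.57 g/cm³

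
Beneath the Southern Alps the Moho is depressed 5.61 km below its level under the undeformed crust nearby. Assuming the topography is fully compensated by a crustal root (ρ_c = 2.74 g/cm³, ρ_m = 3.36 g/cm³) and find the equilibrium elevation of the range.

1.27 km

For local isostatic compensation: ρ_c h = (ρ_m − ρ_c) r.
h = r (ρ_m − ρ_c) / ρ_c = 5.61 km × (3.36 − 2.74) / 2.74 = 1.27 km.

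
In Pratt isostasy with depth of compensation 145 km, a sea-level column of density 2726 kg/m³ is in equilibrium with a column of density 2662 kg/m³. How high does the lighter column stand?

3.49 km

ρ_ref D = ρ (D + h) → h = D (ρ_ref − ρ)/ρ.
h = 145 km × (2726 − 2662)/2662 = 3.49 km.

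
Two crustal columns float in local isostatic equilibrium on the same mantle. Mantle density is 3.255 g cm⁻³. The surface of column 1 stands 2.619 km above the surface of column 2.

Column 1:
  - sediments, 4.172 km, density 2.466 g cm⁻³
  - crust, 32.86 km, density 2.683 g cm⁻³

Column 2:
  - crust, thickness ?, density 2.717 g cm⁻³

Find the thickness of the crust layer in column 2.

Take the compensation level at the base of the deeper column (depth z_c below the surface of column 1) and equate Σ ρ_i t_i down to z_c; mantle fills any gap and the z_c terms cancel.
Column 1: 4.172×2.466 + 32.86×2.683 + (z_c − 37.032)×3.255
Column 2: 2.619×0 + x×2.717 + (z_c − 2.619 − 0 − x)×3.255
The z_c×3.255 term appears on both sides and cancels. Collect the known terms of each column as K = Σ(ρt)_known − 3.255 × (depth of known layers): K_1 = 98.451532 − 3.255×37.032 = −22.087628; K_2 = 0 − 3.255×(2.619 + 0) = −8.524845.
Balance: K_1 = K_2 − x×(3.255 − 2.717), so x = (K_2 − K_1)/(3.255 − 2.717) = 13.5628/0.538 = 25.2 km.

25.2 km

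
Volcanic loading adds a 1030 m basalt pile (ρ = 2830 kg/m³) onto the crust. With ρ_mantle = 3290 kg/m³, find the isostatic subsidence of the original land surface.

Subaerial loading: s = t ρ_load / ρ_m.
s = 1030 m × 2830/3290 = 886 m.

886 m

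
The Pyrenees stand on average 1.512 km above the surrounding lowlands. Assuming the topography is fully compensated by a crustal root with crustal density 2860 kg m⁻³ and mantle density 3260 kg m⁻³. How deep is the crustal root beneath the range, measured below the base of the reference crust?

For local isostatic compensation: the weight of the topography is balanced by the buoyancy of the root, ρ_c h = (ρ_m − ρ_c) r.
r = h · ρ_c / (ρ_m − ρ_c) = 1.512 km × 2860 / (3260 − 2860) = 10.8 km.

10.8 km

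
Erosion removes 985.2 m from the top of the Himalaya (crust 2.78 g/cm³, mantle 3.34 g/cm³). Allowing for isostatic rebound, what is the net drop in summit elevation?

165 m

Rebound u = e ρ_c/ρ_m = 985.2 m × 2.78/3.34 = 820 m.
Net surface drop = e − u = 985.2 m − 820 m = e (ρ_m − ρ_c)/ρ_m = 165 m.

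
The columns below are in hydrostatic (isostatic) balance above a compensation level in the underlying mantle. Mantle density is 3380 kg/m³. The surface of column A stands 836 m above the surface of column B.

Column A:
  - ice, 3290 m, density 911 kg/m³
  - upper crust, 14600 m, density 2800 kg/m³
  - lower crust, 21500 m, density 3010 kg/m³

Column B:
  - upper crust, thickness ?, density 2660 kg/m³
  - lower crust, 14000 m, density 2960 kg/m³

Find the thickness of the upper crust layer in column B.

22000 m

Take the compensation level at the base of the deeper column (depth z_c below the surface of column A) and equate Σ ρ_i t_i down to z_c; mantle fills any gap and the z_c terms cancel.
Column A: 3290×911 + 14600×2800 + 21500×3010 + (z_c − 39390)×3380
Column B: 836×0 + x×2660 + 14000×2960 + (z_c − 836 − 14000 − x)×3380
The z_c×3380 term appears on both sides and cancels. Collect the known terms of each column as K = Σ(ρt)_known − 3380 × (depth of known layers): K_A = 108592190 − 3380×39390 = −24546010; K_B = 41440000 − 3380×(836 + 14000) = −8705680.
Balance: K_A = K_B − x×(3380 − 2660), so x = (K_B − K_A)/(3380 − 2660) = 15840300/720 = 22000 m.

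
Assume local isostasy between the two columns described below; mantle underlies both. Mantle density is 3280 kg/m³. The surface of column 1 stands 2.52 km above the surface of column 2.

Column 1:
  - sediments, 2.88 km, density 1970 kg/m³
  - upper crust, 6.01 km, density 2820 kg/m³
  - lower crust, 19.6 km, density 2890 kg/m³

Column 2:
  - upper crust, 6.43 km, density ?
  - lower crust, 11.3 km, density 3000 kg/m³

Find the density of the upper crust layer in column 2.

Take the compensation level at the base of the deeper column (depth z_c below the surface of column 1) and equate Σ ρ_i t_i down to z_c; mantle fills any gap and the z_c terms cancel.
Column 1: 2.88×1970 + 6.01×2820 + 19.6×2890 + (z_c − 28.49)×3280
Column 2: 2.52×0 + 6.43×ρ + 11.3×3000 + (z_c − 2.52 − 17.73)×3280
The z_c×3280 term appears on both sides and cancels. Collect the known terms of each column as K = Σ(ρt)_known − 3280 × (depth of known layers): K_1 = 79265.8 − 3280×28.49 = −14181.4; K_2 = 33900 − 3280×(2.52 + 17.73) = −32520.
Balance: K_1 = K_2 + 6.43×ρ, so ρ = (K_1 − K_2)/6.43 = 18338.6/6.43 = 2850 kg/m³.

2850 kg/m³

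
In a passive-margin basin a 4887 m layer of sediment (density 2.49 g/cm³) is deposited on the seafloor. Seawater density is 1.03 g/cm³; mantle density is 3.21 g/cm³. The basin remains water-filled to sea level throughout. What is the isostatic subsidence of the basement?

Submarine loading: the sediment displaces seawater, and the subsidence is in turn flooded, so s (ρ_m − ρ_w) = t (ρ_sed − ρ_w).
s = 4887 m × (2.49 − 1.03) / (3.21 − 1.03) = 3270 m.

3270 m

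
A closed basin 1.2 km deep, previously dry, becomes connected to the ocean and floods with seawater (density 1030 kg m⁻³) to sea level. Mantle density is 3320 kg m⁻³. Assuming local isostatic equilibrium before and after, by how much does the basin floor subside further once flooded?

After flooding the water column is d + s deep. Its weight must equal the weight of mantle displaced by the extra subsidence s: (d + s) ρ_w = s ρ_m.
s = d ρ_w / (ρ_m − ρ_w) = 1.2 km × 1030/(3320 − 1030) = 0.54 km.

0.54 km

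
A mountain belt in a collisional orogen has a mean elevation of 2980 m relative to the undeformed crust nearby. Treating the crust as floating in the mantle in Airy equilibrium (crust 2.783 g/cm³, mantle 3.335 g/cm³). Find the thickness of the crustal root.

15000 m

For local isostatic compensation: the weight of the topography is balanced by the buoyancy of the root, ρ_c h = (ρ_m − ρ_c) r.
r = h · ρ_c / (ρ_m − ρ_c) = 2980 m × 2.783 / (3.335 − 2.783) = 15000 m.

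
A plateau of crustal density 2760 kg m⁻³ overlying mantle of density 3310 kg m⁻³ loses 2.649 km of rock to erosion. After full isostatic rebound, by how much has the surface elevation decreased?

0.44 km

Rebound u = e ρ_c/ρ_m = 2.649 km × 2760/3310 = 2.209 km.
Net surface drop = e − u = 2.649 km − 2.209 km = e (ρ_m − ρ_c)/ρ_m = 0.44 km.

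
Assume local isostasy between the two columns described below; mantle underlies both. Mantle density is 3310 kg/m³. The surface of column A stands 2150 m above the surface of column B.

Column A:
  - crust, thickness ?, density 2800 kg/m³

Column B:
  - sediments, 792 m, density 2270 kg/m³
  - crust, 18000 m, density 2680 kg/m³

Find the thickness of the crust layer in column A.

Take the compensation level at the base of the deeper column (depth z_c below the surface of column A) and equate Σ ρ_i t_i down to z_c; mantle fills any gap and the z_c terms cancel.
Column A: x×2800 + (z_c − 0 − x)×3310
Column B: 2150×0 + 792×2270 + 18000×2680 + (z_c − 2150 − 18792)×3310
The z_c×3310 term appears on both sides and cancels. Collect the known terms of each column as K = Σ(ρt)_known − 3310 × (depth of known layers): K_A = 0 − 3310×0 = 0; K_B = 50037840 − 3310×(2150 + 18792) = −19280180.
Balance: K_A − x×(3310 − 2800) = K_B, so x = (K_A − K_B)/(3310 − 2800) = 19280200/510 = 37800 m.

37800 m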